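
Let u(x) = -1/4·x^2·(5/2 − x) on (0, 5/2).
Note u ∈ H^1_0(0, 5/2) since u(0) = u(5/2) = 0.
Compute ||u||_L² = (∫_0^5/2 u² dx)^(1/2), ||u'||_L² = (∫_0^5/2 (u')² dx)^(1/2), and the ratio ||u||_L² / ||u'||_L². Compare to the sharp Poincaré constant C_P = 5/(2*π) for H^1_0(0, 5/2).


||u||_L² / ||u'||_L² = 5*sqrt(14)/28 < C_P = 5/(2*π).

u(x) = -1/4·x^2·(5/2 − x), so u'(x) = x*(3*x - 5)/4.
u(x) = -1/4·x^2·(5/2 − x) vanishes at x = 0 and x = 5/2, so u ∈ H^1_0(0, 5/2). Differentiate via the product rule and integrate the resulting polynomials term by term.
  ∫_0^5/2 u² dx = ∫_0^5/2 (x^6/16 - 5*x^5/16 + 25*x^4/64) dx. Term by term:
    ∫_0^5/2 x^6/16 dx = 78125/14336;  ∫_0^5/2 -5*x^5/16 dx = -78125/6144;  ∫_0^5/2 25*x^4/64 dx = 15625/2048.
  Sum: 78125/14336 − 78125/6144 + 15625/2048 = 15625/43008.
  ∫_0^5/2 (u')² dx = ∫_0^5/2 (9*x^4/16 - 15*x^3/8 + 25*x^2/16) dx. Term by term:
    ∫_0^5/2 9*x^4/16 dx = 5625/512;  ∫_0^5/2 -15*x^3/8 dx = -9375/512;  ∫_0^5/2 25*x^2/16 dx = 3125/384.
  Sum: 5625/512 − 9375/512 + 3125/384 = 625/768.
∫_0^5/2 u² dx = 15625/43008, so ||u||_L² = 125*sqrt(42)/1344.
∫_0^5/2 (u')² dx = 625/768, so ||u'||_L² = 25*sqrt(3)/48.
Ratio ||u||_L² / ||u'||_L² = 5*sqrt(14)/28.
Sharp Poincaré constant on H^1_0(0, 5/2) is C_P = L/π = 5/(2*π), achieved by sin(2*π/5·x).
A polynomial bump cannot attain the sharp Poincaré constant (only the first sine eigenfunction does), so the ratio is strictly less than C_P, consistent with ||u||_L² ≤ C_P ||u'||_L².


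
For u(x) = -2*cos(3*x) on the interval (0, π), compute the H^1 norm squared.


||u||_{H^1(0,π)}^2 = 20*π

u'(x) = 6*sin(3*x).
Expand u² and (u')² and integrate term by term on (0, π), using: for integers n ≥ 1, ∫_0^π sin²(nx) dx = ∫_0^π cos²(nx) dx = π/2; for n ≠ n', ∫_0^π sin(nx)sin(n'x) dx = ∫_0^π cos(nx)cos(n'x) dx = 0; and by product-to-sum, ∫_0^π sin(nx)cos(n'x) dx = ½∫_0^π [sin((n+n')x) + sin((n−n')x)] dx, which is 0 when n+n' is even and 2n/(n²−n'²) when n+n' is odd (it need not vanish on (0, π)).
  u² squared terms: (-2)²·∫cos(3x)² dx = 4·π/2 = 2*π.
  So ∫_0^π u² dx = 2*π.
  (u')² squared terms: (6)²·∫sin(3x)² dx = 36·π/2 = 18*π.
  So ∫_0^π (u')² dx = 18*π.
||u||_{H^1}^2 = (2*π) + (18*π) = 20*π.


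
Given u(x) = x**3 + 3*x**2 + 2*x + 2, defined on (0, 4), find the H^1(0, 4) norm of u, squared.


||u||_{H^1}^2 = 1671968/105

The H^1 norm (squared) on an interval (0, L) is
  ||u||_{H^1}^2 = ∫_0^L u(x)^2 dx + ∫_0^L u'(x)^2 dx.
Compute u'(x) = 3*x**2 + 6*x + 2.
Then u(x)^2 = x**6 + 6*x**5 + 13*x**4 + 16*x**3 + 16*x**2 + 8*x + 4 and u'(x)^2 = 9*x**4 + 36*x**3 + 48*x**2 + 24*x + 4.
Integrate each monomial from 0 to 4 using ∫_0^4 c·x^n dx = c·4^(n+1)/(n+1):
  ∫_0^4 u(x)^2 dx = ∫_0^4 (x^6 + 6*x^5 + 13*x^4 + 16*x^3 + 16*x^2 + 8*x + 4) dx. Term by term:
    ∫_0^4 x^6 dx = 16384/7;  ∫_0^4 6*x^5 dx = 4096;  ∫_0^4 13*x^4 dx = 13312/5;
    ∫_0^4 16*x^3 dx = 1024;  ∫_0^4 16*x^2 dx = 1024/3;  ∫_0^4 8*x dx = 64;
    ∫_0^4 4 dx = 16.
  Sum: 16384/7 + 4096 + 13312/5 + 1024 + 1024/3 + 64 + 16 = 1107152/105.
  ∫_0^4 u'(x)^2 dx = ∫_0^4 (9*x^4 + 36*x^3 + 48*x^2 + 24*x + 4) dx. Term by term:
    ∫_0^4 9*x^4 dx = 9216/5;  ∫_0^4 36*x^3 dx = 2304;  ∫_0^4 48*x^2 dx = 1024;
    ∫_0^4 24*x dx = 192;  ∫_0^4 4 dx = 16.
  Sum: 9216/5 + 2304 + 1024 + 192 + 16 = 26896/5.
Adding: ||u||_{H^1}^2 = 1107152/105 + 26896/5 = 1671968/105.


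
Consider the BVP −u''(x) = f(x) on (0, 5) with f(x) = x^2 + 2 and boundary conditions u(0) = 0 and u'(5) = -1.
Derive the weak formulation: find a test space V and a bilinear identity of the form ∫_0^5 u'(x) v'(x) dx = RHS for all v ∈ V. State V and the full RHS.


V = {v ∈ H^1(0, 5) : v(0) = 0} (test functions vanish at x = 0 where u is specified); weak form: ∫_0^5 u'v' dx = ∫_0^5 (x^2 + 2) v dx − v(5) for all v ∈ V.

Multiply both sides by a test function v and integrate from 0 to 5:
  ∫_0^5 −u''(x) v(x) dx = ∫_0^5 f(x) v(x) dx.
Integrate the LHS by parts once:
  ∫_0^5 −u'' v dx = −[u'(x) v(x)]_0^5 + ∫_0^5 u'(x) v'(x) dx.
Thus ∫_0^5 u'(x) v'(x) dx = ∫_0^5 f(x) v(x) dx + [u'(x) v(x)]_0^5.
Choose V so that boundary terms are either known or forced to vanish.
Mixed BC: u(0) = 0 (Dirichlet) and u'(5) = -1 (Neumann). Define V = {v ∈ H^1(0, 5) : v(0) = 0}. Then [u' v]_0^5 = u'(5)·v(5) − u'(0)·0 = − v(5).
Weak formulation: find u (satisfying any essential BC) such that ∫_0^5 u'(x) v'(x) dx = ∫_0^5 f v dx − v(5) for all v ∈ V (Dirichlet at 0 absorbed into V; Neumann datum at x = 5 contributes the boundary term).
Substituting f(x) = x^2 + 2, the right-hand side is ∫_0^5 (x^2 + 2) v dx − v(5).


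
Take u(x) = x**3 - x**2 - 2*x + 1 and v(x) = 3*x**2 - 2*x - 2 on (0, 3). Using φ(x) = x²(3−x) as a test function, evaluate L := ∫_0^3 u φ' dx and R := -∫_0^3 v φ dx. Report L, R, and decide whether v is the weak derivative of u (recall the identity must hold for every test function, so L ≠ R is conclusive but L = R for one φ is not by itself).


LHS = -351/10, RHS = -351/10. Yes, v = u' weakly.

u(x) = x**3 - x**2 - 2*x + 1, classical derivative u'(x) = 3*x**2 - 2*x - 2.
φ(x) = x²(3−x), so φ'(x) = 3*x*(2 - x).
Note φ(0) = φ(3) = 0, so the boundary term u·φ vanishes.
LHS = ∫_0^3 u(x) φ'(x) dx = ∫_0^3 (-3*x^5 + 9*x^4 - 15*x^2 + 6*x) dx. Term by term:
  ∫_0^3 -3*x^5 dx = -729/2;  ∫_0^3 9*x^4 dx = 2187/5;  ∫_0^3 -15*x^2 dx = -135;
  ∫_0^3 6*x dx = 27.
Sum: -729/2 + 2187/5 − 135 + 27 = -351/10.
So LHS = -351/10.
∫_0^3 v(x) φ(x) dx = ∫_0^3 (-3*x^5 + 11*x^4 - 4*x^3 - 6*x^2) dx. Term by term:
  ∫_0^3 -3*x^5 dx = -729/2;  ∫_0^3 11*x^4 dx = 2673/5;  ∫_0^3 -4*x^3 dx = -81;
  ∫_0^3 -6*x^2 dx = -54.
Sum: -729/2 + 2673/5 − 81 − 54 = 351/10.
So RHS = -∫_0^3 v(x) φ(x) dx = -351/10.
LHS = RHS, so the identity holds for this test φ.
Moreover u is smooth here and v(x) = u'(x) = 3*x**2 - 2*x - 2 pointwise, so the identity holds for every test function. Hence v is the weak derivative of u.


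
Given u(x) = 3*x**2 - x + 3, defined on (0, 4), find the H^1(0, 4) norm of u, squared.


||u||_{H^1}^2 = 37928/15

The H^1 norm (squared) on an interval (0, L) is
  ||u||_{H^1}^2 = ∫_0^L u(x)^2 dx + ∫_0^L u'(x)^2 dx.
Compute u'(x) = 6*x - 1.
Then u(x)^2 = 9*x**4 - 6*x**3 + 19*x**2 - 6*x + 9 and u'(x)^2 = 36*x**2 - 12*x + 1.
Integrate each monomial from 0 to 4 using ∫_0^4 c·x^n dx = c·4^(n+1)/(n+1):
  ∫_0^4 u(x)^2 dx = ∫_0^4 (9*x^4 - 6*x^3 + 19*x^2 - 6*x + 9) dx. Term by term:
    ∫_0^4 9*x^4 dx = 9216/5;  ∫_0^4 -6*x^3 dx = -384;  ∫_0^4 19*x^2 dx = 1216/3;
    ∫_0^4 -6*x dx = -48;  ∫_0^4 9 dx = 36.
  Sum: 9216/5 − 384 + 1216/3 − 48 + 36 = 27788/15.
  ∫_0^4 u'(x)^2 dx = ∫_0^4 (36*x^2 - 12*x + 1) dx. Term by term:
    ∫_0^4 36*x^2 dx = 768;  ∫_0^4 -12*x dx = -96;  ∫_0^4 1 dx = 4.
  Sum: 768 − 96 + 4 = 676.
Adding: ||u||_{H^1}^2 = 27788/15 + 676 = 37928/15.


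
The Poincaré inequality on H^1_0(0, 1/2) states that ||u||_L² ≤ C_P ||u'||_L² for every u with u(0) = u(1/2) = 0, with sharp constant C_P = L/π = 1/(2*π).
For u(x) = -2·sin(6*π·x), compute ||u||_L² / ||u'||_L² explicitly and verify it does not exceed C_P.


||u||_L² / ||u'||_L² = 1/(6*π) < C_P = 1/(2*π).

u(x) = -2·sin(6*π·x), so u'(x) = -12*π*cos(6*π*x).
Writing u(x) = A·sin(kπx/L) with A = -2 and k = 3, use ∫_0^L sin²(kπx/L) dx = L/2 and ∫_0^L cos²(kπx/L) dx = L/2.
u² = 4·sin²(6*π·x) and (u')² = 144*π^2·cos²(6*π·x), and each of sin², cos² integrates to L/2 = 1/4 over (0, 1/2).
∫_0^1/2 u² dx = 1, so ||u||_L² = 1.
∫_0^1/2 (u')² dx = 36*π^2, so ||u'||_L² = 6*π.
Ratio ||u||_L² / ||u'||_L² = 1/(6*π).
Sharp Poincaré constant on H^1_0(0, 1/2) is C_P = L/π = 1/(2*π), achieved by sin(2*π·x).
This is the k = 3 harmonic; the ratio L/(kπ) is strictly less than C_P = L/π, consistent with the sharp inequality ||u||_L² ≤ C_P ||u'||_L².


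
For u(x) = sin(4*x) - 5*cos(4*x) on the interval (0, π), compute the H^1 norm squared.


||u||_{H^1(0,π)}^2 = 221*π

u'(x) = 20*sin(4*x) + 4*cos(4*x).
Expand u² and (u')² and integrate term by term on (0, π), using: for integers n ≥ 1, ∫_0^π sin²(nx) dx = ∫_0^π cos²(nx) dx = π/2; for n ≠ n', ∫_0^π sin(nx)sin(n'x) dx = ∫_0^π cos(nx)cos(n'x) dx = 0; and by product-to-sum, ∫_0^π sin(nx)cos(n'x) dx = ½∫_0^π [sin((n+n')x) + sin((n−n')x)] dx, which is 0 when n+n' is even and 2n/(n²−n'²) when n+n' is odd (it need not vanish on (0, π)).
  u² squared terms: (-5)²·∫cos(4x)² dx = 25·π/2 = 25*π/2;  (1)²·∫sin(4x)² dx = 1·π/2 = π/2.
  u² cross terms: 2·(-5)·(1)·∫cos(4x)·sin(4x) dx = -10·(0) = 0.
  So ∫_0^π u² dx = 25*π/2 + π/2 + 0 = 13*π.
  (u')² squared terms: (4)²·∫cos(4x)² dx = 16·π/2 = 8*π;  (20)²·∫sin(4x)² dx = 400·π/2 = 200*π.
  (u')² cross terms: 2·(4)·(20)·∫cos(4x)·sin(4x) dx = 160·(0) = 0.
  So ∫_0^π (u')² dx = 8*π + 200*π + 0 = 208*π.
||u||_{H^1}^2 = (13*π) + (208*π) = 221*π.


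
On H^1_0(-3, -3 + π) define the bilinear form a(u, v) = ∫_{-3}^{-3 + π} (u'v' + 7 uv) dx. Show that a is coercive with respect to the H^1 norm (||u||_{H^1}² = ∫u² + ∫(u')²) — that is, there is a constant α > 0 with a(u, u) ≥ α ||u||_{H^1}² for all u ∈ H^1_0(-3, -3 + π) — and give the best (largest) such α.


α = 1

Coercivity of a(·,·) on H^1_0(-3, -3 + π) means a(u, u) ≥ α ||u||_{H^1}² for every u ∈ H^1_0.
The interval has length L = π, and Poincaré/coercivity depend only on L. Here a(u, u) = ∫(u')² + (7)·∫u².
Here c = 7 ≥ 1, so a(u,u) = ∫(u')² + c∫u² ≥ ∫(u')² + ∫u² = ||u||_{H^1}², i.e. α = 1 works. No larger α is possible: a(u,u) ≥ α||u||_{H^1}² means (1−α)∫(u')² ≥ (α−c)∫u², and for the modes u_n = sin(nπ(x−x₀)/L) (x₀ the left endpoint) one has ∫u_n²/∫(u_n')² = (L/(nπ))² → 0, so a(u_n,u_n)/||u_n||_{H^1}² → 1. Hence the optimal constant is α = 1.
Therefore α = 1.


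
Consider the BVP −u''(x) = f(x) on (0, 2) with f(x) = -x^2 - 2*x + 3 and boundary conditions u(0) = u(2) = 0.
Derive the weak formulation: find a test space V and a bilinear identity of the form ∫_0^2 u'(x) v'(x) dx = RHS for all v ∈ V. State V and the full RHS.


V = H^1_0(0, 2) (so v(0) = v(2) = 0); weak form: ∫_0^2 u'v' dx = ∫_0^2 (-x^2 - 2*x + 3) v dx for all v ∈ V.

Multiply both sides by a test function v and integrate from 0 to 2:
  ∫_0^2 −u''(x) v(x) dx = ∫_0^2 f(x) v(x) dx.
Integrate the LHS by parts once:
  ∫_0^2 −u'' v dx = −[u'(x) v(x)]_0^2 + ∫_0^2 u'(x) v'(x) dx.
Thus ∫_0^2 u'(x) v'(x) dx = ∫_0^2 f(x) v(x) dx + [u'(x) v(x)]_0^2.
Choose V so that boundary terms are either known or forced to vanish.
u is Dirichlet: u(0) = u(2) = 0. Let V = H^1_0(0, 2); then v(0) = v(2) = 0, and [u' v]_0^2 = 0.
Weak formulation: find u (satisfying any essential BC) such that ∫_0^2 u'(x) v'(x) dx = ∫_0^2 f v dx for all v ∈ V.
Substituting f(x) = -x^2 - 2*x + 3, the right-hand side is ∫_0^2 (-x^2 - 2*x + 3) v dx.


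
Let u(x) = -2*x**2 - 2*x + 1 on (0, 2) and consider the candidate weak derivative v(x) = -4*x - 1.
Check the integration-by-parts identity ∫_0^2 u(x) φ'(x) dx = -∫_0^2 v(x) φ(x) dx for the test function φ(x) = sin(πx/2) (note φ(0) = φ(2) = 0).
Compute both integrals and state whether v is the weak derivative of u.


LHS = 24/π, RHS = 20/π. No, v is not the weak derivative of u.

u(x) = -2*x**2 - 2*x + 1, classical derivative u'(x) = -4*x - 2.
φ(x) = sin(πx/2), so φ'(x) = π*cos(π*x/2)/2.
Note φ(0) = φ(2) = 0, so the boundary term u·φ vanishes.
LHS = ∫_0^2 u(x) φ'(x) dx = ∫_0^2 (-π*x^2*cos(π*x/2) - π*x*cos(π*x/2) + π*cos(π*x/2)/2) dx. Term by term:
  ∫_0^2 π*cos(π*x/2)/2 dx = 0;  ∫_0^2 -π*x*cos(π*x/2) dx = 8/π;  ∫_0^2 -π*x^2*cos(π*x/2) dx = 16/π.
Sum: 0 + 8/π + 16/π = 24/π.
So LHS = 24/π.
∫_0^2 v(x) φ(x) dx = ∫_0^2 (-4*x*sin(π*x/2) - sin(π*x/2)) dx. Term by term:
  ∫_0^2 -sin(π*x/2) dx = -4/π;  ∫_0^2 -4*x*sin(π*x/2) dx = -16/π.
Sum: -4/π − 16/π = -20/π.
So RHS = -∫_0^2 v(x) φ(x) dx = 20/π.
LHS − RHS = 4/π ≠ 0, so the identity fails.
(For a valid weak derivative the identity must hold for EVERY test function, in particular this one. The failure shows v is NOT the weak derivative of u.)
Correct weak derivative would be u'(x) = -4*x - 2.


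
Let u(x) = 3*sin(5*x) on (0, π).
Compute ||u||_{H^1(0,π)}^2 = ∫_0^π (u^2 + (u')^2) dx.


||u||_{H^1(0,π)}^2 = 117*π

u'(x) = 15*cos(5*x).
Expand u² and (u')² and integrate term by term on (0, π), using: for integers n ≥ 1, ∫_0^π sin²(nx) dx = ∫_0^π cos²(nx) dx = π/2; for n ≠ n', ∫_0^π sin(nx)sin(n'x) dx = ∫_0^π cos(nx)cos(n'x) dx = 0; and by product-to-sum, ∫_0^π sin(nx)cos(n'x) dx = ½∫_0^π [sin((n+n')x) + sin((n−n')x)] dx, which is 0 when n+n' is even and 2n/(n²−n'²) when n+n' is odd (it need not vanish on (0, π)).
  u² squared terms: (3)²·∫sin(5x)² dx = 9·π/2 = 9*π/2.
  So ∫_0^π u² dx = 9*π/2.
  (u')² squared terms: (15)²·∫cos(5x)² dx = 225·π/2 = 225*π/2.
  So ∫_0^π (u')² dx = 225*π/2.
||u||_{H^1}^2 = (9*π/2) + (225*π/2) = 117*π.


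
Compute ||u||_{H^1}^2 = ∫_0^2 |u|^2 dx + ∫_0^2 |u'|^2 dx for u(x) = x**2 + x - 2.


||u||_{H^1}^2 = 406/15

The H^1 norm (squared) on an interval (0, L) is
  ||u||_{H^1}^2 = ∫_0^L u(x)^2 dx + ∫_0^L u'(x)^2 dx.
Compute u'(x) = 2*x + 1.
Then u(x)^2 = x**4 + 2*x**3 - 3*x**2 - 4*x + 4 and u'(x)^2 = 4*x**2 + 4*x + 1.
Integrate each monomial from 0 to 2 using ∫_0^2 c·x^n dx = c·2^(n+1)/(n+1):
  ∫_0^2 u(x)^2 dx = ∫_0^2 (x^4 + 2*x^3 - 3*x^2 - 4*x + 4) dx. Term by term:
    ∫_0^2 x^4 dx = 32/5;  ∫_0^2 2*x^3 dx = 8;  ∫_0^2 -3*x^2 dx = -8;
    ∫_0^2 -4*x dx = -8;  ∫_0^2 4 dx = 8.
  Sum: 32/5 + 8 − 8 − 8 + 8 = 32/5.
  ∫_0^2 u'(x)^2 dx = ∫_0^2 (4*x^2 + 4*x + 1) dx. Term by term:
    ∫_0^2 4*x^2 dx = 32/3;  ∫_0^2 4*x dx = 8;  ∫_0^2 1 dx = 2.
  Sum: 32/3 + 8 + 2 = 62/3.
Adding: ||u||_{H^1}^2 = 32/5 + 62/3 = 406/15.


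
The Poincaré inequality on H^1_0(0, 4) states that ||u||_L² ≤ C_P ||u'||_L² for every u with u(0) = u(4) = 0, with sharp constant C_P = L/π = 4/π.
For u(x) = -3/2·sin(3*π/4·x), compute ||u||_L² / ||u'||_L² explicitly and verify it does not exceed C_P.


||u||_L² / ||u'||_L² = 4/(3*π) < C_P = 4/π.

u(x) = -3/2·sin(3*π/4·x), so u'(x) = -9*π*cos(3*π*x/4)/8.
Writing u(x) = A·sin(kπx/L) with A = -3/2 and k = 3, use ∫_0^L sin²(kπx/L) dx = L/2 and ∫_0^L cos²(kπx/L) dx = L/2.
u² = 9/4·sin²(3*π/4·x) and (u')² = 81*π^2/64·cos²(3*π/4·x), and each of sin², cos² integrates to L/2 = 2 over (0, 4).
∫_0^4 u² dx = 9/2, so ||u||_L² = 3*sqrt(2)/2.
∫_0^4 (u')² dx = 81*π^2/32, so ||u'||_L² = 9*sqrt(2)*π/8.
Ratio ||u||_L² / ||u'||_L² = 4/(3*π).
Sharp Poincaré constant on H^1_0(0, 4) is C_P = L/π = 4/π, achieved by sin(π/4·x).
This is the k = 3 harmonic; the ratio L/(kπ) is strictly less than C_P = L/π, consistent with the sharp inequality ||u||_L² ≤ C_P ||u'||_L².


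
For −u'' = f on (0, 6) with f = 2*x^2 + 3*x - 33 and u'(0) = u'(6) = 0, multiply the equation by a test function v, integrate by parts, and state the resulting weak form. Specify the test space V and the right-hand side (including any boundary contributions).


V = H^1(0, 6) (no boundary constraint on v; u is determined up to an additive constant); weak form: ∫_0^6 u'v' dx = ∫_0^6 (2*x^2 + 3*x - 33) v dx for all v ∈ V.

Multiply both sides by a test function v and integrate from 0 to 6:
  ∫_0^6 −u''(x) v(x) dx = ∫_0^6 f(x) v(x) dx.
Integrate the LHS by parts once:
  ∫_0^6 −u'' v dx = −[u'(x) v(x)]_0^6 + ∫_0^6 u'(x) v'(x) dx.
Thus ∫_0^6 u'(x) v'(x) dx = ∫_0^6 f(x) v(x) dx + [u'(x) v(x)]_0^6.
Choose V so that boundary terms are either known or forced to vanish.
u has homogeneous Neumann: u'(0) = u'(6) = 0. So [u' v]_0^6 = 0·v(6) − 0·v(0) = 0 for any v; take V = H^1(0, 6).
Weak formulation: find u (satisfying any essential BC) such that ∫_0^6 u'(x) v'(x) dx = ∫_0^6 f v dx for all v ∈ V (homogeneous Neumann, so boundary terms vanish).
Substituting f(x) = 2*x^2 + 3*x - 33, the right-hand side is ∫_0^6 (2*x^2 + 3*x - 33) v dx.
Compatibility check (pure Neumann): taking v ≡ 1 ∈ V gives 0 = ∫_0^6 f dx + (0) − (0), i.e. ∫_0^6 f dx must equal u'(0) − u'(6) = 0. Indeed ∫_0^6 (2*x^2 + 3*x - 33) dx = 0, so the data are compatible. The solution is then unique only up to an additive constant (fix it e.g. by requiring ∫_0^6 u dx = 0).


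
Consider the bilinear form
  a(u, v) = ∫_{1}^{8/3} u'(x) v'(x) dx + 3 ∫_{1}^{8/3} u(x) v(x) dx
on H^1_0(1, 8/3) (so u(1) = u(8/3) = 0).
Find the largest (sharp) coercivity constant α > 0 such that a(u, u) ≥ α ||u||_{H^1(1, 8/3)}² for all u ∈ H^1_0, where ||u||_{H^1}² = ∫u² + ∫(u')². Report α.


α = 1

Coercivity of a(·,·) on H^1_0(1, 8/3) means a(u, u) ≥ α ||u||_{H^1}² for every u ∈ H^1_0.
The interval has length L = 5/3, and Poincaré/coercivity depend only on L. Here a(u, u) = ∫(u')² + (3)·∫u².
Here c = 3 ≥ 1, so a(u,u) = ∫(u')² + c∫u² ≥ ∫(u')² + ∫u² = ||u||_{H^1}², i.e. α = 1 works. No larger α is possible: a(u,u) ≥ α||u||_{H^1}² means (1−α)∫(u')² ≥ (α−c)∫u², and for the modes u_n = sin(nπ(x−x₀)/L) (x₀ the left endpoint) one has ∫u_n²/∫(u_n')² = (L/(nπ))² → 0, so a(u_n,u_n)/||u_n||_{H^1}² → 1. Hence the optimal constant is α = 1.
Therefore α = 1.


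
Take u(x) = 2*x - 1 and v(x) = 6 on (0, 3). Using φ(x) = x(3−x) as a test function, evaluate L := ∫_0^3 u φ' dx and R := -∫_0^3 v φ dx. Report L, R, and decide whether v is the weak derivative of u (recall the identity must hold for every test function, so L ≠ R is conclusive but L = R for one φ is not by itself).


LHS = -9, RHS = -27. No, v is not the weak derivative of u.

u(x) = 2*x - 1, classical derivative u'(x) = 2.
φ(x) = x(3−x), so φ'(x) = 3 - 2*x.
Note φ(0) = φ(3) = 0, so the boundary term u·φ vanishes.
LHS = ∫_0^3 u(x) φ'(x) dx = ∫_0^3 (-4*x^2 + 8*x - 3) dx. Term by term:
  ∫_0^3 -4*x^2 dx = -36;  ∫_0^3 8*x dx = 36;  ∫_0^3 -3 dx = -9.
Sum: -36 + 36 − 9 = -9.
So LHS = -9.
∫_0^3 v(x) φ(x) dx = ∫_0^3 (-6*x^2 + 18*x) dx. Term by term:
  ∫_0^3 -6*x^2 dx = -54;  ∫_0^3 18*x dx = 81.
Sum: -54 + 81 = 27.
So RHS = -∫_0^3 v(x) φ(x) dx = -27.
LHS − RHS = 18 ≠ 0, so the identity fails.
(For a valid weak derivative the identity must hold for EVERY test function, in particular this one. The failure shows v is NOT the weak derivative of u.)
Correct weak derivative would be u'(x) = 2.


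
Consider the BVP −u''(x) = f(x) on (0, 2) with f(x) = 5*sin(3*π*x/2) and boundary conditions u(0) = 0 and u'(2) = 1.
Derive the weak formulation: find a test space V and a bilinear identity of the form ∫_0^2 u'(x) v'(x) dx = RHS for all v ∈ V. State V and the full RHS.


V = {v ∈ H^1(0, 2) : v(0) = 0} (test functions vanish at x = 0 where u is specified); weak form: ∫_0^2 u'v' dx = ∫_0^2 (5*sin(3*π*x/2)) v dx + v(2) for all v ∈ V.

Multiply both sides by a test function v and integrate from 0 to 2:
  ∫_0^2 −u''(x) v(x) dx = ∫_0^2 f(x) v(x) dx.
Integrate the LHS by parts once:
  ∫_0^2 −u'' v dx = −[u'(x) v(x)]_0^2 + ∫_0^2 u'(x) v'(x) dx.
Thus ∫_0^2 u'(x) v'(x) dx = ∫_0^2 f(x) v(x) dx + [u'(x) v(x)]_0^2.
Choose V so that boundary terms are either known or forced to vanish.
Mixed BC: u(0) = 0 (Dirichlet) and u'(2) = 1 (Neumann). Define V = {v ∈ H^1(0, 2) : v(0) = 0}. Then [u' v]_0^2 = u'(2)·v(2) − u'(0)·0 = v(2).
Weak formulation: find u (satisfying any essential BC) such that ∫_0^2 u'(x) v'(x) dx = ∫_0^2 f v dx + v(2) for all v ∈ V (Dirichlet at 0 absorbed into V; Neumann datum at x = 2 contributes the boundary term).
Substituting f(x) = 5*sin(3*π*x/2), the right-hand side is ∫_0^2 (5*sin(3*π*x/2)) v dx + v(2).


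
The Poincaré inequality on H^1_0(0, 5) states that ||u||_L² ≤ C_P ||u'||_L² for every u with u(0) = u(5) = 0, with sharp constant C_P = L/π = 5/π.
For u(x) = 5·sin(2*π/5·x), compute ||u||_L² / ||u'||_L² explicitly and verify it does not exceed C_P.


||u||_L² / ||u'||_L² = 5/(2*π) < C_P = 5/π.

u(x) = 5·sin(2*π/5·x), so u'(x) = 2*π*cos(2*π*x/5).
Writing u(x) = A·sin(kπx/L) with A = 5 and k = 2, use ∫_0^L sin²(kπx/L) dx = L/2 and ∫_0^L cos²(kπx/L) dx = L/2.
u² = 25·sin²(2*π/5·x) and (u')² = 4*π^2·cos²(2*π/5·x), and each of sin², cos² integrates to L/2 = 5/2 over (0, 5).
∫_0^5 u² dx = 125/2, so ||u||_L² = 5*sqrt(10)/2.
∫_0^5 (u')² dx = 10*π^2, so ||u'||_L² = sqrt(10)*π.
Ratio ||u||_L² / ||u'||_L² = 5/(2*π).
Sharp Poincaré constant on H^1_0(0, 5) is C_P = L/π = 5/π, achieved by sin(π/5·x).
This is the k = 2 harmonic; the ratio L/(kπ) is strictly less than C_P = L/π, consistent with the sharp inequality ||u||_L² ≤ C_P ||u'||_L².


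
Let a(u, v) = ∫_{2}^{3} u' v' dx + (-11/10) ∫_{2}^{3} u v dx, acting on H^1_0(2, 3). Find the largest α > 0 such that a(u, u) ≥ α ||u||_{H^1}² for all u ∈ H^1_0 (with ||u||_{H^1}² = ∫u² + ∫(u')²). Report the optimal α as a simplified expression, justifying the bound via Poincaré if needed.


α = (-11/10 + π^2)/(1 + π^2)

Coercivity of a(·,·) on H^1_0(2, 3) means a(u, u) ≥ α ||u||_{H^1}² for every u ∈ H^1_0.
The interval has length L = 1, and Poincaré/coercivity depend only on L. Here a(u, u) = ∫(u')² + (-11/10)·∫u².
Here c = -11/10 < 0 with |c| < (π/L)² = π^2, so coercivity still holds. The condition a(u,u) ≥ α||u||_{H^1}² reads (1−α)∫(u')² ≥ (α−c)∫u². Any admissible α is ≤ 1 (rapidly oscillating u have ∫u²/∫(u')² → 0), and α = 1 would force 0 ≥ (1−c)∫u², impossible since c < 1; so 1−α > 0. By the sharp Poincaré inequality on H^1_0 of an interval of length L, ∫(u')² ≥ (π/L)²∫u² with equality for the first sine mode sin(π(x−x₀)/L) (x₀ the left endpoint), so the inequality holds for all u iff (1−α)(π/L)² ≥ α − c, i.e. α ≤ ((π/L)² + c)/((π/L)² + 1) = (1 + c(L/π)²)/(1 + (L/π)²). (Direct route, valid since c ≤ 0: Poincaré gives c∫u² ≥ c(L/π)²∫(u')², so a(u,u) ≥ (1 + c(L/π)²)∫(u')², while ||u||_{H^1}² ≤ (1 + (L/π)²)∫(u')²; dividing yields the same α.) With (π/L)² = π^2 and c = -11/10, the largest admissible constant is α = ((π/L)² + c)/((π/L)² + 1).
Simplifying, α = (-11/10 + π^2)/(1 + π^2).


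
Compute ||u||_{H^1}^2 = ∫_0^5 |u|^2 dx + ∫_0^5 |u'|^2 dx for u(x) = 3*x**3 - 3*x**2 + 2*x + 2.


||u||_{H^1}^2 = 2162015/21

The H^1 norm (squared) on an interval (0, L) is
  ||u||_{H^1}^2 = ∫_0^L u(x)^2 dx + ∫_0^L u'(x)^2 dx.
Compute u'(x) = 9*x**2 - 6*x + 2.
Then u(x)^2 = 9*x**6 - 18*x**5 + 21*x**4 - 8*x**2 + 8*x + 4 and u'(x)^2 = 81*x**4 - 108*x**3 + 72*x**2 - 24*x + 4.
Integrate each monomial from 0 to 5 using ∫_0^5 c·x^n dx = c·5^(n+1)/(n+1):
  ∫_0^5 u(x)^2 dx = ∫_0^5 (9*x^6 - 18*x^5 + 21*x^4 - 8*x^2 + 8*x + 4) dx. Term by term:
    ∫_0^5 9*x^6 dx = 703125/7;  ∫_0^5 -18*x^5 dx = -46875;  ∫_0^5 21*x^4 dx = 13125;
    ∫_0^5 -8*x^2 dx = -1000/3;  ∫_0^5 8*x dx = 100;  ∫_0^5 4 dx = 20.
  Sum: 703125/7 − 46875 + 13125 − 1000/3 + 100 + 20 = 1396145/21.
  ∫_0^5 u'(x)^2 dx = ∫_0^5 (81*x^4 - 108*x^3 + 72*x^2 - 24*x + 4) dx. Term by term:
    ∫_0^5 81*x^4 dx = 50625;  ∫_0^5 -108*x^3 dx = -16875;  ∫_0^5 72*x^2 dx = 3000;
    ∫_0^5 -24*x dx = -300;  ∫_0^5 4 dx = 20.
  Sum: 50625 − 16875 + 3000 − 300 + 20 = 36470.
Adding: ||u||_{H^1}^2 = 1396145/21 + 36470 = 2162015/21.


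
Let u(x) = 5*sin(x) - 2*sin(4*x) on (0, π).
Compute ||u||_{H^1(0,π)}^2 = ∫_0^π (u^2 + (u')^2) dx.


||u||_{H^1(0,π)}^2 = 59*π

u'(x) = 5*cos(x) - 8*cos(4*x).
Expand u² and (u')² and integrate term by term on (0, π), using: for integers n ≥ 1, ∫_0^π sin²(nx) dx = ∫_0^π cos²(nx) dx = π/2; for n ≠ n', ∫_0^π sin(nx)sin(n'x) dx = ∫_0^π cos(nx)cos(n'x) dx = 0; and by product-to-sum, ∫_0^π sin(nx)cos(n'x) dx = ½∫_0^π [sin((n+n')x) + sin((n−n')x)] dx, which is 0 when n+n' is even and 2n/(n²−n'²) when n+n' is odd (it need not vanish on (0, π)).
  u² squared terms: (-2)²·∫sin(4x)² dx = 4·π/2 = 2*π;  (5)²·∫sin(x)² dx = 25·π/2 = 25*π/2.
  u² cross terms: 2·(-2)·(5)·∫sin(4x)·sin(x) dx = -20·(0) = 0.
  So ∫_0^π u² dx = 2*π + 25*π/2 + 0 = 29*π/2.
  (u')² squared terms: (-8)²·∫cos(4x)² dx = 64·π/2 = 32*π;  (5)²·∫cos(x)² dx = 25·π/2 = 25*π/2.
  (u')² cross terms: 2·(-8)·(5)·∫cos(4x)·cos(x) dx = -80·(0) = 0.
  So ∫_0^π (u')² dx = 32*π + 25*π/2 + 0 = 89*π/2.
||u||_{H^1}^2 = (29*π/2) + (89*π/2) = 59*π.


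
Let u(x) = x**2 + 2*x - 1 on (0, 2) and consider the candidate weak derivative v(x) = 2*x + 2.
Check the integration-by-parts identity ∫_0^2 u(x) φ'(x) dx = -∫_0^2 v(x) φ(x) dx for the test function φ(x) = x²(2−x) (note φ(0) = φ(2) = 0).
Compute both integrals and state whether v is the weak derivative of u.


LHS = -88/15, RHS = -88/15. Yes, v = u' weakly.

u(x) = x**2 + 2*x - 1, classical derivative u'(x) = 2*x + 2.
φ(x) = x²(2−x), so φ'(x) = x*(4 - 3*x).
Note φ(0) = φ(2) = 0, so the boundary term u·φ vanishes.
LHS = ∫_0^2 u(x) φ'(x) dx = ∫_0^2 (-3*x^4 - 2*x^3 + 11*x^2 - 4*x) dx. Term by term:
  ∫_0^2 -3*x^4 dx = -96/5;  ∫_0^2 -2*x^3 dx = -8;  ∫_0^2 11*x^2 dx = 88/3;
  ∫_0^2 -4*x dx = -8.
Sum: -96/5 − 8 + 88/3 − 8 = -88/15.
So LHS = -88/15.
∫_0^2 v(x) φ(x) dx = ∫_0^2 (-2*x^4 + 2*x^3 + 4*x^2) dx. Term by term:
  ∫_0^2 -2*x^4 dx = -64/5;  ∫_0^2 2*x^3 dx = 8;  ∫_0^2 4*x^2 dx = 32/3.
Sum: -64/5 + 8 + 32/3 = 88/15.
So RHS = -∫_0^2 v(x) φ(x) dx = -88/15.
LHS = RHS, so the identity holds for this test φ.
Moreover u is smooth here and v(x) = u'(x) = 2*x + 2 pointwise, so the identity holds for every test function. Hence v is the weak derivative of u.


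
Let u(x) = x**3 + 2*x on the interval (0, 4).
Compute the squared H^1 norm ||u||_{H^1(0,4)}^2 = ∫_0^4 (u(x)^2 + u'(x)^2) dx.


||u||_{H^1}^2 = 562832/105

The H^1 norm (squared) on an interval (0, L) is
  ||u||_{H^1}^2 = ∫_0^L u(x)^2 dx + ∫_0^L u'(x)^2 dx.
Compute u'(x) = 3*x**2 + 2.
Then u(x)^2 = x**6 + 4*x**4 + 4*x**2 and u'(x)^2 = 9*x**4 + 12*x**2 + 4.
Integrate each monomial from 0 to 4 using ∫_0^4 c·x^n dx = c·4^(n+1)/(n+1):
  ∫_0^4 u(x)^2 dx = ∫_0^4 (x^6 + 4*x^4 + 4*x^2) dx. Term by term:
    ∫_0^4 x^6 dx = 16384/7;  ∫_0^4 4*x^4 dx = 4096/5;  ∫_0^4 4*x^2 dx = 256/3.
  Sum: 16384/7 + 4096/5 + 256/3 = 340736/105.
  ∫_0^4 u'(x)^2 dx = ∫_0^4 (9*x^4 + 12*x^2 + 4) dx. Term by term:
    ∫_0^4 9*x^4 dx = 9216/5;  ∫_0^4 12*x^2 dx = 256;  ∫_0^4 4 dx = 16.
  Sum: 9216/5 + 256 + 16 = 10576/5.
Adding: ||u||_{H^1}^2 = 340736/105 + 10576/5 = 562832/105.


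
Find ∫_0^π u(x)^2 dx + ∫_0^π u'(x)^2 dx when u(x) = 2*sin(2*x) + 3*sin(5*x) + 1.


||u||_{H^1(0,π)}^2 = 12/5 + 128*π

u'(x) = 4*cos(2*x) + 15*cos(5*x).
Expand u² and (u')² and integrate term by term on (0, π), using: for integers n ≥ 1, ∫_0^π sin²(nx) dx = ∫_0^π cos²(nx) dx = π/2; for n ≠ n', ∫_0^π sin(nx)sin(n'x) dx = ∫_0^π cos(nx)cos(n'x) dx = 0; and by product-to-sum, ∫_0^π sin(nx)cos(n'x) dx = ½∫_0^π [sin((n+n')x) + sin((n−n')x)] dx, which is 0 when n+n' is even and 2n/(n²−n'²) when n+n' is odd (it need not vanish on (0, π)). For the constant mode: ∫_0^π 1 dx = π, ∫_0^π cos(nx) dx = 0, ∫_0^π sin(nx) dx = (1−(−1)^n)/n.
  u² squared terms: (1)²·∫1 dx = 1·π = π;  (2)²·∫sin(2x)² dx = 4·π/2 = 2*π;  (3)²·∫sin(5x)² dx = 9·π/2 = 9*π/2.
  u² cross terms: 2·(1)·(2)·∫1·sin(2x) dx = 4·(0) = 0;  2·(1)·(3)·∫1·sin(5x) dx = 6·(2/5) = 12/5;  2·(2)·(3)·∫sin(2x)·sin(5x) dx = 12·(0) = 0.
  So ∫_0^π u² dx = π + 2*π + 9*π/2 + 0 + 12/5 + 0 = 12/5 + 15*π/2.
  (u')² squared terms: (4)²·∫cos(2x)² dx = 16·π/2 = 8*π;  (15)²·∫cos(5x)² dx = 225·π/2 = 225*π/2.
  (u')² cross terms: 2·(4)·(15)·∫cos(2x)·cos(5x) dx = 120·(0) = 0.
  So ∫_0^π (u')² dx = 8*π + 225*π/2 + 0 = 241*π/2.
||u||_{H^1}^2 = (12/5 + 15*π/2) + (241*π/2) = 12/5 + 128*π.


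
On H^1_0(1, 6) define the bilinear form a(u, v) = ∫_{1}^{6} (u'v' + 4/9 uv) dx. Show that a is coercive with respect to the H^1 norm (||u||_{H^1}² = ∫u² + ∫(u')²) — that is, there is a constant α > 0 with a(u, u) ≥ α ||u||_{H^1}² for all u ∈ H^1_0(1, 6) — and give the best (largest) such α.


α = (π^2 + 100/9)/(π^2 + 25)

Coercivity of a(·,·) on H^1_0(1, 6) means a(u, u) ≥ α ||u||_{H^1}² for every u ∈ H^1_0.
The interval has length L = 5, and Poincaré/coercivity depend only on L. Here a(u, u) = ∫(u')² + (4/9)·∫u².
Here 0 < c = 4/9 < 1. The condition a(u,u) ≥ α||u||_{H^1}² reads (1−α)∫(u')² ≥ (α−c)∫u². Any admissible α is ≤ 1 (rapidly oscillating u have ∫u²/∫(u')² → 0), and α = 1 would force 0 ≥ (1−c)∫u², impossible since c < 1; so 1−α > 0. By the sharp Poincaré inequality on H^1_0 of an interval of length L, ∫(u')² ≥ (π/L)²∫u² with equality for the first sine mode sin(π(x−x₀)/L) (x₀ the left endpoint), so the inequality holds for all u iff (1−α)(π/L)² ≥ α − c, i.e. α ≤ ((π/L)² + c)/((π/L)² + 1) = (1 + c(L/π)²)/(1 + (L/π)²). With (π/L)² = π^2/25 and c = 4/9, the largest admissible constant is α = ((π/L)² + c)/((π/L)² + 1).
Simplifying, α = (π^2 + 100/9)/(π^2 + 25).


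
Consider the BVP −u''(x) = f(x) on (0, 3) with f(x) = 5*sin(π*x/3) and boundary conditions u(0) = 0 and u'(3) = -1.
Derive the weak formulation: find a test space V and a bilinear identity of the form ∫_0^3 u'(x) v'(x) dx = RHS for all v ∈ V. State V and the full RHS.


V = {v ∈ H^1(0, 3) : v(0) = 0} (test functions vanish at x = 0 where u is specified); weak form: ∫_0^3 u'v' dx = ∫_0^3 (5*sin(π*x/3)) v dx − v(3) for all v ∈ V.

Multiply both sides by a test function v and integrate from 0 to 3:
  ∫_0^3 −u''(x) v(x) dx = ∫_0^3 f(x) v(x) dx.
Integrate the LHS by parts once:
  ∫_0^3 −u'' v dx = −[u'(x) v(x)]_0^3 + ∫_0^3 u'(x) v'(x) dx.
Thus ∫_0^3 u'(x) v'(x) dx = ∫_0^3 f(x) v(x) dx + [u'(x) v(x)]_0^3.
Choose V so that boundary terms are either known or forced to vanish.
Mixed BC: u(0) = 0 (Dirichlet) and u'(3) = -1 (Neumann). Define V = {v ∈ H^1(0, 3) : v(0) = 0}. Then [u' v]_0^3 = u'(3)·v(3) − u'(0)·0 = − v(3).
Weak formulation: find u (satisfying any essential BC) such that ∫_0^3 u'(x) v'(x) dx = ∫_0^3 f v dx − v(3) for all v ∈ V (Dirichlet at 0 absorbed into V; Neumann datum at x = 3 contributes the boundary term).
Substituting f(x) = 5*sin(π*x/3), the right-hand side is ∫_0^3 (5*sin(π*x/3)) v dx − v(3).


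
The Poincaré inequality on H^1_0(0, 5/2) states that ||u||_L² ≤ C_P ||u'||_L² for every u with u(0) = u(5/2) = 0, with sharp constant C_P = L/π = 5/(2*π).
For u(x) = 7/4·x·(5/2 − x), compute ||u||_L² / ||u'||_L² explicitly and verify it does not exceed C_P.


||u||_L² / ||u'||_L² = sqrt(10)/4 < C_P = 5/(2*π).

u(x) = 7/4·x·(5/2 − x), so u'(x) = 35/8 - 7*x/2.
u(x) = 7/4·x·(5/2 − x) vanishes at x = 0 and x = 5/2, so u ∈ H^1_0(0, 5/2). Differentiate via the product rule and integrate the resulting polynomials term by term.
  ∫_0^5/2 u² dx = ∫_0^5/2 (49*x^4/16 - 245*x^3/16 + 1225*x^2/64) dx. Term by term:
    ∫_0^5/2 49*x^4/16 dx = 30625/512;  ∫_0^5/2 -245*x^3/16 dx = -153125/1024;  ∫_0^5/2 1225*x^2/64 dx = 153125/1536.
  Sum: 30625/512 − 153125/1024 + 153125/1536 = 30625/3072.
  ∫_0^5/2 (u')² dx = ∫_0^5/2 (49*x^2/4 - 245*x/8 + 1225/64) dx. Term by term:
    ∫_0^5/2 49*x^2/4 dx = 6125/96;  ∫_0^5/2 -245*x/8 dx = -6125/64;  ∫_0^5/2 1225/64 dx = 6125/128.
  Sum: 6125/96 − 6125/64 + 6125/128 = 6125/384.
∫_0^5/2 u² dx = 30625/3072, so ||u||_L² = 175*sqrt(3)/96.
∫_0^5/2 (u')² dx = 6125/384, so ||u'||_L² = 35*sqrt(30)/48.
Ratio ||u||_L² / ||u'||_L² = sqrt(10)/4.
Sharp Poincaré constant on H^1_0(0, 5/2) is C_P = L/π = 5/(2*π), achieved by sin(2*π/5·x).
A polynomial bump cannot attain the sharp Poincaré constant (only the first sine eigenfunction does), so the ratio is strictly less than C_P, consistent with ||u||_L² ≤ C_P ||u'||_L².


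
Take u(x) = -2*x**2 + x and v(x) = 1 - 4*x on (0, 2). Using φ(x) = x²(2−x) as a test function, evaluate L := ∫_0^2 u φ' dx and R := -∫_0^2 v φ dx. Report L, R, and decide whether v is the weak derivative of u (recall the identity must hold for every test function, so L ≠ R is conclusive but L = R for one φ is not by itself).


LHS = 76/15, RHS = 76/15. Yes, v = u' weakly.

u(x) = -2*x**2 + x, classical derivative u'(x) = 1 - 4*x.
φ(x) = x²(2−x), so φ'(x) = x*(4 - 3*x).
Note φ(0) = φ(2) = 0, so the boundary term u·φ vanishes.
LHS = ∫_0^2 u(x) φ'(x) dx = ∫_0^2 (6*x^4 - 11*x^3 + 4*x^2) dx. Term by term:
  ∫_0^2 6*x^4 dx = 192/5;  ∫_0^2 -11*x^3 dx = -44;  ∫_0^2 4*x^2 dx = 32/3.
Sum: 192/5 − 44 + 32/3 = 76/15.
So LHS = 76/15.
∫_0^2 v(x) φ(x) dx = ∫_0^2 (4*x^4 - 9*x^3 + 2*x^2) dx. Term by term:
  ∫_0^2 4*x^4 dx = 128/5;  ∫_0^2 -9*x^3 dx = -36;  ∫_0^2 2*x^2 dx = 16/3.
Sum: 128/5 − 36 + 16/3 = -76/15.
So RHS = -∫_0^2 v(x) φ(x) dx = 76/15.
LHS = RHS, so the identity holds for this test φ.
Moreover u is smooth here and v(x) = u'(x) = 1 - 4*x pointwise, so the identity holds for every test function. Hence v is the weak derivative of u.


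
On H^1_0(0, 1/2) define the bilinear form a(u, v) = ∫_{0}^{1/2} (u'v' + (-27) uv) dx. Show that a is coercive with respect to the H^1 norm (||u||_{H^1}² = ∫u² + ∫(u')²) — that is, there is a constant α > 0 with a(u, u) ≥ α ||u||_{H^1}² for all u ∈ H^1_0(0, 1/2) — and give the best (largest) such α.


α = (-27 + 4*π^2)/(1 + 4*π^2)

Coercivity of a(·,·) on H^1_0(0, 1/2) means a(u, u) ≥ α ||u||_{H^1}² for every u ∈ H^1_0.
The interval has length L = 1/2, and Poincaré/coercivity depend only on L. Here a(u, u) = ∫(u')² + (-27)·∫u².
Here c = -27 < 0 with |c| < (π/L)² = 4*π^2, so coercivity still holds. The condition a(u,u) ≥ α||u||_{H^1}² reads (1−α)∫(u')² ≥ (α−c)∫u². Any admissible α is ≤ 1 (rapidly oscillating u have ∫u²/∫(u')² → 0), and α = 1 would force 0 ≥ (1−c)∫u², impossible since c < 1; so 1−α > 0. By the sharp Poincaré inequality on H^1_0 of an interval of length L, ∫(u')² ≥ (π/L)²∫u² with equality for the first sine mode sin(π(x−x₀)/L) (x₀ the left endpoint), so the inequality holds for all u iff (1−α)(π/L)² ≥ α − c, i.e. α ≤ ((π/L)² + c)/((π/L)² + 1) = (1 + c(L/π)²)/(1 + (L/π)²). (Direct route, valid since c ≤ 0: Poincaré gives c∫u² ≥ c(L/π)²∫(u')², so a(u,u) ≥ (1 + c(L/π)²)∫(u')², while ||u||_{H^1}² ≤ (1 + (L/π)²)∫(u')²; dividing yields the same α.) With (π/L)² = 4*π^2 and c = -27, the largest admissible constant is α = ((π/L)² + c)/((π/L)² + 1).
Simplifying, α = (-27 + 4*π^2)/(1 + 4*π^2).


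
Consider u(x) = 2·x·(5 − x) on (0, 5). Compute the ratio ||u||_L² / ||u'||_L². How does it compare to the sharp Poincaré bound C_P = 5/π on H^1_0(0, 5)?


||u||_L² / ||u'||_L² = sqrt(10)/2 < C_P = 5/π.

u(x) = 2·x·(5 − x), so u'(x) = 10 - 4*x.
u(x) = 2·x·(5 − x) vanishes at x = 0 and x = 5, so u ∈ H^1_0(0, 5). Differentiate via the product rule and integrate the resulting polynomials term by term.
  ∫_0^5 u² dx = ∫_0^5 (4*x^4 - 40*x^3 + 100*x^2) dx. Term by term:
    ∫_0^5 4*x^4 dx = 2500;  ∫_0^5 -40*x^3 dx = -6250;  ∫_0^5 100*x^2 dx = 12500/3.
  Sum: 2500 − 6250 + 12500/3 = 1250/3.
  ∫_0^5 (u')² dx = ∫_0^5 (16*x^2 - 80*x + 100) dx. Term by term:
    ∫_0^5 16*x^2 dx = 2000/3;  ∫_0^5 -80*x dx = -1000;  ∫_0^5 100 dx = 500.
  Sum: 2000/3 − 1000 + 500 = 500/3.
∫_0^5 u² dx = 1250/3, so ||u||_L² = 25*sqrt(6)/3.
∫_0^5 (u')² dx = 500/3, so ||u'||_L² = 10*sqrt(15)/3.
Ratio ||u||_L² / ||u'||_L² = sqrt(10)/2.
Sharp Poincaré constant on H^1_0(0, 5) is C_P = L/π = 5/π, achieved by sin(π/5·x).
A polynomial bump cannot attain the sharp Poincaré constant (only the first sine eigenfunction does), so the ratio is strictly less than C_P, consistent with ||u||_L² ≤ C_P ||u'||_L².


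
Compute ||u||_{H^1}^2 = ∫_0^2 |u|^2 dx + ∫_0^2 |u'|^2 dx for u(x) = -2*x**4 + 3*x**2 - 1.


||u||_{H^1}^2 = 229702/315

The H^1 norm (squared) on an interval (0, L) is
  ||u||_{H^1}^2 = ∫_0^L u(x)^2 dx + ∫_0^L u'(x)^2 dx.
Compute u'(x) = -8*x**3 + 6*x.
Then u(x)^2 = 4*x**8 - 12*x**6 + 13*x**4 - 6*x**2 + 1 and u'(x)^2 = 64*x**6 - 96*x**4 + 36*x**2.
Integrate each monomial from 0 to 2 using ∫_0^2 c·x^n dx = c·2^(n+1)/(n+1):
  ∫_0^2 u(x)^2 dx = ∫_0^2 (4*x^8 - 12*x^6 + 13*x^4 - 6*x^2 + 1) dx. Term by term:
    ∫_0^2 4*x^8 dx = 2048/9;  ∫_0^2 -12*x^6 dx = -1536/7;  ∫_0^2 13*x^4 dx = 416/5;
    ∫_0^2 -6*x^2 dx = -16;  ∫_0^2 1 dx = 2.
  Sum: 2048/9 − 1536/7 + 416/5 − 16 + 2 = 24358/315.
  ∫_0^2 u'(x)^2 dx = ∫_0^2 (64*x^6 - 96*x^4 + 36*x^2) dx. Term by term:
    ∫_0^2 64*x^6 dx = 8192/7;  ∫_0^2 -96*x^4 dx = -3072/5;  ∫_0^2 36*x^2 dx = 96.
  Sum: 8192/7 − 3072/5 + 96 = 22816/35.
Adding: ||u||_{H^1}^2 = 24358/315 + 22816/35 = 229702/315.


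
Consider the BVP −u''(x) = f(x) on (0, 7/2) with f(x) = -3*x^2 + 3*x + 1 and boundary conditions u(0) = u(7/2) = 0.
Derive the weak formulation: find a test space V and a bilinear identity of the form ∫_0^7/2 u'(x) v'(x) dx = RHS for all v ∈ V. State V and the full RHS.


V = H^1_0(0, 7/2) (so v(0) = v(7/2) = 0); weak form: ∫_0^7/2 u'v' dx = ∫_0^7/2 (-3*x^2 + 3*x + 1) v dx for all v ∈ V.

Multiply both sides by a test function v and integrate from 0 to 7/2:
  ∫_0^7/2 −u''(x) v(x) dx = ∫_0^7/2 f(x) v(x) dx.
Integrate the LHS by parts once:
  ∫_0^7/2 −u'' v dx = −[u'(x) v(x)]_0^7/2 + ∫_0^7/2 u'(x) v'(x) dx.
Thus ∫_0^7/2 u'(x) v'(x) dx = ∫_0^7/2 f(x) v(x) dx + [u'(x) v(x)]_0^7/2.
Choose V so that boundary terms are either known or forced to vanish.
u is Dirichlet: u(0) = u(7/2) = 0. Let V = H^1_0(0, 7/2); then v(0) = v(7/2) = 0, and [u' v]_0^7/2 = 0.
Weak formulation: find u (satisfying any essential BC) such that ∫_0^7/2 u'(x) v'(x) dx = ∫_0^7/2 f v dx for all v ∈ V.
Substituting f(x) = -3*x^2 + 3*x + 1, the right-hand side is ∫_0^7/2 (-3*x^2 + 3*x + 1) v dx.


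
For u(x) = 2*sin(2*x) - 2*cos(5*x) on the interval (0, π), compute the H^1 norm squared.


||u||_{H^1(0,π)}^2 = 832/21 + 62*π

u'(x) = 10*sin(5*x) + 4*cos(2*x).
Expand u² and (u')² and integrate term by term on (0, π), using: for integers n ≥ 1, ∫_0^π sin²(nx) dx = ∫_0^π cos²(nx) dx = π/2; for n ≠ n', ∫_0^π sin(nx)sin(n'x) dx = ∫_0^π cos(nx)cos(n'x) dx = 0; and by product-to-sum, ∫_0^π sin(nx)cos(n'x) dx = ½∫_0^π [sin((n+n')x) + sin((n−n')x)] dx, which is 0 when n+n' is even and 2n/(n²−n'²) when n+n' is odd (it need not vanish on (0, π)).
  u² squared terms: (-2)²·∫cos(5x)² dx = 4·π/2 = 2*π;  (2)²·∫sin(2x)² dx = 4·π/2 = 2*π.
  u² cross terms: 2·(-2)·(2)·∫cos(5x)·sin(2x) dx = -8·(-4/21) = 32/21.
  So ∫_0^π u² dx = 2*π + 2*π + 32/21 = 32/21 + 4*π.
  (u')² squared terms: (4)²·∫cos(2x)² dx = 16·π/2 = 8*π;  (10)²·∫sin(5x)² dx = 100·π/2 = 50*π.
  (u')² cross terms: 2·(4)·(10)·∫cos(2x)·sin(5x) dx = 80·(10/21) = 800/21.
  So ∫_0^π (u')² dx = 8*π + 50*π + 800/21 = 800/21 + 58*π.
||u||_{H^1}^2 = (32/21 + 4*π) + (800/21 + 58*π) = 832/21 + 62*π.


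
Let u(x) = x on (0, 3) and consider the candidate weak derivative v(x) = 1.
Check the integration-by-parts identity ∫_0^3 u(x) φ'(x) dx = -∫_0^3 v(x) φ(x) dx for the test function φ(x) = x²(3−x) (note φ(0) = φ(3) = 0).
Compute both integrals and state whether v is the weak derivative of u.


LHS = -27/4, RHS = -27/4. Yes, v = u' weakly.

u(x) = x, classical derivative u'(x) = 1.
φ(x) = x²(3−x), so φ'(x) = 3*x*(2 - x).
Note φ(0) = φ(3) = 0, so the boundary term u·φ vanishes.
LHS = ∫_0^3 u(x) φ'(x) dx = ∫_0^3 (-3*x^3 + 6*x^2) dx. Term by term:
  ∫_0^3 -3*x^3 dx = -243/4;  ∫_0^3 6*x^2 dx = 54.
Sum: -243/4 + 54 = -27/4.
So LHS = -27/4.
∫_0^3 v(x) φ(x) dx = ∫_0^3 (-x^3 + 3*x^2) dx. Term by term:
  ∫_0^3 -x^3 dx = -81/4;  ∫_0^3 3*x^2 dx = 27.
Sum: -81/4 + 27 = 27/4.
So RHS = -∫_0^3 v(x) φ(x) dx = -27/4.
LHS = RHS, so the identity holds for this test φ.
Moreover u is smooth here and v(x) = u'(x) = 1 pointwise, so the identity holds for every test function. Hence v is the weak derivative of u.
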